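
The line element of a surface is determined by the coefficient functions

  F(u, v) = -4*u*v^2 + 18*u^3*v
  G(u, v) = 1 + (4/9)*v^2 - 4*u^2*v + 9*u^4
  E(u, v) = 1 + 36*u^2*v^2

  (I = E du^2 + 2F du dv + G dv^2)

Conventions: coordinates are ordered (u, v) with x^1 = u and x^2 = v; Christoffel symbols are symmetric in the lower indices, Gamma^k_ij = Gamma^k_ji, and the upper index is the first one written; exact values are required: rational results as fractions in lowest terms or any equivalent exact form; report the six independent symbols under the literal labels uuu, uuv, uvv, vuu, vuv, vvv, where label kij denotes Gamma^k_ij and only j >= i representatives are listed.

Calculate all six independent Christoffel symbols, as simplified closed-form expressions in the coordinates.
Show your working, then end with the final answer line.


E = 1 + 36*u^2*v^2; F = -4*u*v^2 + 18*u^3*v; G = 1 + (4/9)*v^2 - 4*u^2*v + 9*u^4
Gamma^k_ij = (1/2) g^{kl} (d_i g_jl + d_j g_il - d_l g_ij), with g^inv = (1/(EG-F^2)) [[G, -F], [-F, E]]
first partials: E_u = 72*u*v^2, E_v = 72*u^2*v, F_u = -4*v^2 + 54*u^2*v, F_v = -8*u*v + 18*u^3, G_u = -8*u*v + 36*u^3, G_v = (8/9)*v - 4*u^2
D = EG - F^2 = 1 + (4/9)*v^2 - 4*u^2*v + 36*u^2*v^2 + 9*u^4
expanded: Gamma^u_uu = (G E_u - 2F F_u + F E_v)/(2D), Gamma^u_uv = (G E_v - F G_u)/(2D), Gamma^u_vv = (2G F_v - G G_u - F G_v)/(2D), Gamma^v_uu = (2E F_u - E E_v - F E_u)/(2D), Gamma^v_uv = (E G_u - F E_v)/(2D), Gamma^v_vv = (E G_v - 2F F_v + F G_u)/(2D); substitute and cancel common factors

Answer: Gamma_uuu = 324*u*v^2/(81*u^4 + 324*u^2*v^2 - 36*u^2*v + 4*v^2 + 9), Gamma_uuv = 324*u^2*v/(81*u^4 + 324*u^2*v^2 - 36*u^2*v + 4*v^2 + 9), Gamma_uvv = -36*u*v/(81*u^4 + 324*u^2*v^2 - 36*u^2*v + 4*v^2 + 9), Gamma_vuu = (162*u^2*v - 36*v^2)/(81*u^4 + 324*u^2*v^2 - 36*u^2*v + 4*v^2 + 9), Gamma_vuv = (162*u^3 - 36*u*v)/(81*u^4 + 324*u^2*v^2 - 36*u^2*v + 4*v^2 + 9), Gamma_vvv = (-18*u^2 + 4*v)/(81*u^4 + 324*u^2*v^2 - 36*u^2*v + 4*v^2 + 9)


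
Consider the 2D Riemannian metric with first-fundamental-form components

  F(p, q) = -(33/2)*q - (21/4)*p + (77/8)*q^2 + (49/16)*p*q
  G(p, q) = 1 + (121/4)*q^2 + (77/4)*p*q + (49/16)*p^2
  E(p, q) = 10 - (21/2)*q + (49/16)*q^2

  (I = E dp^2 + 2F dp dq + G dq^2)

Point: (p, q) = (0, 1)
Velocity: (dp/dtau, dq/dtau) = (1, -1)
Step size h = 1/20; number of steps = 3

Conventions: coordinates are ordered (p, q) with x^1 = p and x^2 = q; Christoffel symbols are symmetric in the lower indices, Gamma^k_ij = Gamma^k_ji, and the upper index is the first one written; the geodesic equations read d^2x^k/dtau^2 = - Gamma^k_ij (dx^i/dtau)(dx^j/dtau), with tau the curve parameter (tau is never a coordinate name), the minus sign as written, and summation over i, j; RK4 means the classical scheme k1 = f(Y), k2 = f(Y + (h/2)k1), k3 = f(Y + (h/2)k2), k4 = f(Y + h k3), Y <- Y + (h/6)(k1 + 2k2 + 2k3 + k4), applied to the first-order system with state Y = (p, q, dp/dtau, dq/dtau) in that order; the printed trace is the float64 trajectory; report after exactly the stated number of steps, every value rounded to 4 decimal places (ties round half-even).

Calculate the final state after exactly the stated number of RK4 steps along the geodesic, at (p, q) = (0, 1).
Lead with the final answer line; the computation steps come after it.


Answer: p = 0.1510, q = 0.8459, dp/dtau = 1.0152, dq/dtau = -1.0568

f(Y) = (dp/dtau, dq/dtau, -Gamma^p_ij Y'^i Y'^j, -Gamma^q_ij Y'^i Y'^j) with the Gammas evaluated at the stage position; h = 0.050000; intermediate values shown to 6 dp
step 0: p = 0.0000, q = 1.0000, dp/dtau = 1.0000, dq/dtau = -1.0000
step 1:
  k1: at (p, q) = (0.000000, 1.000000), (dp/dtau, dq/dtau) = (1.000000, -1.000000); Gamma_ppp = 0.000000, Gamma_ppq = -0.066667, Gamma_pqq = -0.209524, Gamma_qpp = 0.000000, Gamma_qpq = 0.293333, Gamma_qqq = 0.921905; k1 = (1.000000, -1.000000, 0.076190, -0.335238)
  k2: at (p, q) = (0.025000, 0.975000), (dp/dtau, dq/dtau) = (1.001905, -1.008381); Gamma_ppp = 0.000000, Gamma_ppq = -0.070971, Gamma_pqq = -0.223051, Gamma_qpp = 0.000000, Gamma_qpq = 0.296569, Gamma_qqq = 0.932073; k2 = (1.001905, -1.008381, 0.083402, -0.348514)
  k3: at (p, q) = (0.025048, 0.974790), (dp/dtau, dq/dtau) = (1.002085, -1.008713); Gamma_ppp = 0.000000, Gamma_ppq = -0.071015, Gamma_pqq = -0.223188, Gamma_qpp = 0.000000, Gamma_qpq = 0.296609, Gamma_qqq = 0.932199; k3 = (1.002085, -1.008713, 0.083529, -0.348880)
  k4: at (p, q) = (0.050104, 0.949564), (dp/dtau, dq/dtau) = (1.004176, -1.017444); Gamma_ppp = 0.000000, Gamma_ppq = -0.075571, Gamma_pqq = -0.237510, Gamma_qpp = 0.000000, Gamma_qpq = 0.299870, Gamma_qqq = 0.942449; k4 = (1.004176, -1.017444, 0.091447, -0.362865)
  Y <- Y + (h/6)(k1 + 2k2 + 2k3 + k4): p = 0.0501, q = 0.9496, dp/dtau = 1.0042, dq/dtau = -1.0174
step 2:
  k1: at (p, q) = (0.050101, 0.949570), (dp/dtau, dq/dtau) = (1.004179, -1.017441); Gamma_ppp = 0.000000, Gamma_ppq = -0.075570, Gamma_pqq = -0.237506, Gamma_qpp = 0.000000, Gamma_qpq = 0.299869, Gamma_qqq = 0.942446; k1 = (1.004179, -1.017441, 0.091444, -0.362858)
  k2: at (p, q) = (0.075206, 0.924134), (dp/dtau, dq/dtau) = (1.006465, -1.026512); Gamma_ppp = 0.000000, Gamma_ppq = -0.080390, Gamma_pqq = -0.252653, Gamma_qpp = 0.000000, Gamma_qpq = 0.303145, Gamma_qqq = 0.952742; k2 = (1.006465, -1.026512, 0.100118, -0.377542)
  k3: at (p, q) = (0.075263, 0.923907), (dp/dtau, dq/dtau) = (1.006682, -1.026879); Gamma_ppp = 0.000000, Gamma_ppq = -0.080442, Gamma_pqq = -0.252817, Gamma_qpp = 0.000000, Gamma_qpq = 0.303188, Gamma_qqq = 0.952876; k3 = (1.006682, -1.026879, 0.100279, -0.377954)
  k4: at (p, q) = (0.100435, 0.898226), (dp/dtau, dq/dtau) = (1.009193, -1.036338); Gamma_ppp = 0.000000, Gamma_ppq = -0.085550, Gamma_pqq = -0.268873, Gamma_qpp = 0.000000, Gamma_qpq = 0.306474, Gamma_qqq = 0.963203; k4 = (1.009193, -1.036338, 0.109820, -0.393417)
  Y <- Y + (h/6)(k1 + 2k2 + 2k3 + k4): p = 0.1004, q = 0.8982, dp/dtau = 1.0092, dq/dtau = -1.0363
step 3:
  k1: at (p, q) = (0.100432, 0.898232), (dp/dtau, dq/dtau) = (1.009196, -1.036335); Gamma_ppp = 0.000000, Gamma_ppq = -0.085549, Gamma_pqq = -0.268869, Gamma_qpp = 0.000000, Gamma_qpq = 0.306473, Gamma_qqq = 0.963200; k1 = (1.009196, -1.036335, 0.109816, -0.393408)
  k2: at (p, q) = (0.125662, 0.872323), (dp/dtau, dq/dtau) = (1.011942, -1.046170); Gamma_ppp = 0.000000, Gamma_ppq = -0.090959, Gamma_pqq = -0.285870, Gamma_qpp = 0.000000, Gamma_qpq = 0.309754, Gamma_qqq = 0.973511; k2 = (1.011942, -1.046170, 0.120287, -0.409631)
  k3: at (p, q) = (0.125730, 0.872077), (dp/dtau, dq/dtau) = (1.012203, -1.046575); Gamma_ppp = 0.000000, Gamma_ppq = -0.091021, Gamma_pqq = -0.286065, Gamma_qpp = 0.000000, Gamma_qpq = 0.309799, Gamma_qqq = 0.973653; k3 = (1.012203, -1.046575, 0.120488, -0.410093)
  k4: at (p, q) = (0.151042, 0.845903), (dp/dtau, dq/dtau) = (1.015221, -1.056839); Gamma_ppp = 0.000000, Gamma_ppq = -0.096762, Gamma_pqq = -0.304108, Gamma_qpp = 0.000000, Gamma_qpq = 0.313066, Gamma_qqq = 0.983923; k4 = (1.015221, -1.056839, 0.132025, -0.427159)
  Y <- Y + (h/6)(k1 + 2k2 + 2k3 + k4): p = 0.1510, q = 0.8459, dp/dtau = 1.0152, dq/dtau = -1.0568


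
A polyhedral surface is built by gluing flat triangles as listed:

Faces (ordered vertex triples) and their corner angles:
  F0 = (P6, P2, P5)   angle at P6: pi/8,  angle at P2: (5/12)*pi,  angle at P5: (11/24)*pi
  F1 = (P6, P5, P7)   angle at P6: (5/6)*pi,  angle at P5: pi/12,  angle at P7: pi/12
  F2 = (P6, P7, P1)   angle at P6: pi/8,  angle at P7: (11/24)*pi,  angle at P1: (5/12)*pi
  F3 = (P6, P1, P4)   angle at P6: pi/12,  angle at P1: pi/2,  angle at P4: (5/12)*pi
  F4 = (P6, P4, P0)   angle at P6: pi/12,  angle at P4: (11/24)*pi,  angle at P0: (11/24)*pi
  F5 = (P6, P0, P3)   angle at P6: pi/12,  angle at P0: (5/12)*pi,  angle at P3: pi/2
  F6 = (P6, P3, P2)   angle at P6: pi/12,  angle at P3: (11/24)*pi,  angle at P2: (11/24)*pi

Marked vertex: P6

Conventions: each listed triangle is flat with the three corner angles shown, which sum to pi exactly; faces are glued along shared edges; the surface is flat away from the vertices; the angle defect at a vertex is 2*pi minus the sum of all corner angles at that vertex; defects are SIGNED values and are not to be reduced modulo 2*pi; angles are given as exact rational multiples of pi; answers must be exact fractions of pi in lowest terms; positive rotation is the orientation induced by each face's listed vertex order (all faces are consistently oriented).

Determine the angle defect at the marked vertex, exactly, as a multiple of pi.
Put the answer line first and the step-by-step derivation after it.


Answer: defect(P6) = (7/12)*pi

Sum of corner angles at P6: (17/12)*pi
defect = 2*pi - (17/12)*pi


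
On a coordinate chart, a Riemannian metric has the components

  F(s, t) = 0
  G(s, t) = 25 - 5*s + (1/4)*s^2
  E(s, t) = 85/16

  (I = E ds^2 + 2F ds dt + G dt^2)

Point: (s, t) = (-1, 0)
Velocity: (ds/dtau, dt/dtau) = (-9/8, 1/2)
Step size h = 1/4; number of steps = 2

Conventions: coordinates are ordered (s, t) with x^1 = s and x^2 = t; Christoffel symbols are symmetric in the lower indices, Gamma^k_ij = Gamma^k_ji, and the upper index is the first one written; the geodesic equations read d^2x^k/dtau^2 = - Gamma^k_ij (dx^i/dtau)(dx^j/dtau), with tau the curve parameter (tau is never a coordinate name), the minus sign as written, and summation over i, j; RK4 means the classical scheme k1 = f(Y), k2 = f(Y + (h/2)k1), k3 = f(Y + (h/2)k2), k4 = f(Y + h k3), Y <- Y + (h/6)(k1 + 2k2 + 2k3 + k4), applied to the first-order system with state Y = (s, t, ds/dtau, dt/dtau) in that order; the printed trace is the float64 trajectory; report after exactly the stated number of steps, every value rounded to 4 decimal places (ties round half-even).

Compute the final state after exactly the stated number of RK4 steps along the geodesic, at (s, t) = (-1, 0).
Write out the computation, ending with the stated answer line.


f(Y) = (ds/dtau, dt/dtau, -Gamma^s_ij Y'^i Y'^j, -Gamma^t_ij Y'^i Y'^j) with the Gammas evaluated at the stage position; h = 0.250000; intermediate values shown to 6 dp
step 0: s = -1.0000, t = 0.0000, ds/dtau = -1.1250, dt/dtau = 0.5000
step 1:
  k1: at (s, t) = (-1.000000, 0.000000), (ds/dtau, dt/dtau) = (-1.125000, 0.500000); Gamma_sss = 0.000000, Gamma_sst = 0.000000, Gamma_stt = 0.517647, Gamma_tss = 0.000000, Gamma_tst = -0.090909, Gamma_ttt = 0.000000; k1 = (-1.125000, 0.500000, -0.129412, -0.102273)
  k2: at (s, t) = (-1.140625, 0.062500), (ds/dtau, dt/dtau) = (-1.141176, 0.487216); Gamma_sss = 0.000000, Gamma_sst = 0.000000, Gamma_stt = 0.524265, Gamma_tss = 0.000000, Gamma_tst = -0.089762, Gamma_ttt = 0.000000; k2 = (-1.141176, 0.487216, -0.124450, -0.099815)
  k3: at (s, t) = (-1.142647, 0.060902), (ds/dtau, dt/dtau) = (-1.140556, 0.487523); Gamma_sss = 0.000000, Gamma_sst = 0.000000, Gamma_stt = 0.524360, Gamma_tss = 0.000000, Gamma_tst = -0.089745, Gamma_ttt = 0.000000; k3 = (-1.140556, 0.487523, -0.124629, -0.099805)
  k4: at (s, t) = (-1.285139, 0.121881), (ds/dtau, dt/dtau) = (-1.156157, 0.475049); Gamma_sss = 0.000000, Gamma_sst = 0.000000, Gamma_stt = 0.531065, Gamma_tss = 0.000000, Gamma_tst = -0.088612, Gamma_ttt = 0.000000; k4 = (-1.156157, 0.475049, -0.119846, -0.097337)
  Y <- Y + (h/6)(k1 + 2k2 + 2k3 + k4): s = -1.2852, t = 0.1219, ds/dtau = -1.1561, dt/dtau = 0.4750
step 2:
  k1: at (s, t) = (-1.285193, 0.121855), (ds/dtau, dt/dtau) = (-1.156142, 0.475048); Gamma_sss = 0.000000, Gamma_sst = 0.000000, Gamma_stt = 0.531068, Gamma_tss = 0.000000, Gamma_tst = -0.088612, Gamma_ttt = 0.000000; k1 = (-1.156142, 0.475048, -0.119846, -0.097335)
  k2: at (s, t) = (-1.429710, 0.181236), (ds/dtau, dt/dtau) = (-1.171123, 0.462881); Gamma_sss = 0.000000, Gamma_sst = 0.000000, Gamma_stt = 0.537869, Gamma_tss = 0.000000, Gamma_tst = -0.087491, Gamma_ttt = 0.000000; k2 = (-1.171123, 0.462881, -0.115243, -0.094856)
  k3: at (s, t) = (-1.431583, 0.179715), (ds/dtau, dt/dtau) = (-1.170548, 0.463191); Gamma_sss = 0.000000, Gamma_sst = 0.000000, Gamma_stt = 0.537957, Gamma_tss = 0.000000, Gamma_tst = -0.087477, Gamma_ttt = 0.000000; k3 = (-1.170548, 0.463191, -0.115416, -0.094858)
  k4: at (s, t) = (-1.577830, 0.237653), (ds/dtau, dt/dtau) = (-1.184996, 0.451333); Gamma_sss = 0.000000, Gamma_sst = 0.000000, Gamma_stt = 0.544839, Gamma_tss = 0.000000, Gamma_tst = -0.086372, Gamma_ttt = 0.000000; k4 = (-1.184996, 0.451333, -0.110985, -0.092388)
  Y <- Y + (h/6)(k1 + 2k2 + 2k3 + k4): s = -1.5779, t = 0.2376, ds/dtau = -1.1850, dt/dtau = 0.4513

Answer: s = -1.5779, t = 0.2376, ds/dtau = -1.1850, dt/dtau = 0.4513


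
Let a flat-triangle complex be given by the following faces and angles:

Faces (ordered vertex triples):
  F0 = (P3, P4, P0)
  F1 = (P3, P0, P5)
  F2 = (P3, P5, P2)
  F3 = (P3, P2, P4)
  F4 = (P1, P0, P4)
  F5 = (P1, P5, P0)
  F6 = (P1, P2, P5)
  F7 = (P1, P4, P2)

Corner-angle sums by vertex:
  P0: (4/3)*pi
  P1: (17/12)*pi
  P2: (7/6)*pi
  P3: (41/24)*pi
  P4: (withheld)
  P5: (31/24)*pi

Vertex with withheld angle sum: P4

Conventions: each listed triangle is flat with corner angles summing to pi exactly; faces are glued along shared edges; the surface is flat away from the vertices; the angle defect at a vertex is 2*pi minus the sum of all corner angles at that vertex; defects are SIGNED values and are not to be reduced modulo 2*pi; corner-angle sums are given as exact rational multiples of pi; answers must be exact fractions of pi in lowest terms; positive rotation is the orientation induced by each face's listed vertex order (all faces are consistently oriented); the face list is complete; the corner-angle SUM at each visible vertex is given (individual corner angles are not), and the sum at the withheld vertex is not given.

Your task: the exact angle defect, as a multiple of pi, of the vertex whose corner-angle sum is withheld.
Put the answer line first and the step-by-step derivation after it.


Answer: defect(P4) = (11/12)*pi

V = 6, E = 12, F = 8; chi = V - E + F = 2
Gauss-Bonnet: total defect = 2*pi*chi = 4*pi; visible defects sum to (37/12)*pi


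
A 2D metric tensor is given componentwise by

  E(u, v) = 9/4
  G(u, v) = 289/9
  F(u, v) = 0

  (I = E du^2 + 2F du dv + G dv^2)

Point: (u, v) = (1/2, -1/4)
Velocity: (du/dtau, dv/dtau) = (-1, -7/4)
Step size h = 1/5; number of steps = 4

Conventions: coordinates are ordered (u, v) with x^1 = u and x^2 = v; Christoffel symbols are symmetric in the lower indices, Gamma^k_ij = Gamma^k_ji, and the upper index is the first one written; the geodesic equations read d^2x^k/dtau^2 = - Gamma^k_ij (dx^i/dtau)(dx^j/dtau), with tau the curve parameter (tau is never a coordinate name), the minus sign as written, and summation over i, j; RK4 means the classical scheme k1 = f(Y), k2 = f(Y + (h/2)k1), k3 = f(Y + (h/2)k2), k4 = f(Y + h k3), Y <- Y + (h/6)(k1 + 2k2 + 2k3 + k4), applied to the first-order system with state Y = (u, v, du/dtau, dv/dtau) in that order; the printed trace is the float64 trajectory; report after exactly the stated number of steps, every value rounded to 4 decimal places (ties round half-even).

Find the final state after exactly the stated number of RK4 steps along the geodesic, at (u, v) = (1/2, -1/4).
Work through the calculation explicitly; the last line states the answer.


f(Y) = (du/dtau, dv/dtau, -Gamma^u_ij Y'^i Y'^j, -Gamma^v_ij Y'^i Y'^j) with the Gammas evaluated at the stage position; h = 0.200000; intermediate values shown to 6 dp
step 0: u = 0.5000, v = -0.2500, du/dtau = -1.0000, dv/dtau = -1.7500
step 1:
  k1: at (u, v) = (0.500000, -0.250000), (du/dtau, dv/dtau) = (-1.000000, -1.750000); Gamma_uuu = 0.000000, Gamma_uuv = 0.000000, Gamma_uvv = 0.000000, Gamma_vuu = 0.000000, Gamma_vuv = 0.000000, Gamma_vvv = 0.000000; k1 = (-1.000000, -1.750000, 0.000000, 0.000000)
  k2: at (u, v) = (0.400000, -0.425000), (du/dtau, dv/dtau) = (-1.000000, -1.750000); Gamma_uuu = 0.000000, Gamma_uuv = 0.000000, Gamma_uvv = 0.000000, Gamma_vuu = 0.000000, Gamma_vuv = 0.000000, Gamma_vvv = 0.000000; k2 = (-1.000000, -1.750000, 0.000000, 0.000000)
  k3: at (u, v) = (0.400000, -0.425000), (du/dtau, dv/dtau) = (-1.000000, -1.750000); Gamma_uuu = 0.000000, Gamma_uuv = 0.000000, Gamma_uvv = 0.000000, Gamma_vuu = 0.000000, Gamma_vuv = 0.000000, Gamma_vvv = 0.000000; k3 = (-1.000000, -1.750000, 0.000000, 0.000000)
  k4: at (u, v) = (0.300000, -0.600000), (du/dtau, dv/dtau) = (-1.000000, -1.750000); Gamma_uuu = 0.000000, Gamma_uuv = 0.000000, Gamma_uvv = 0.000000, Gamma_vuu = 0.000000, Gamma_vuv = 0.000000, Gamma_vvv = 0.000000; k4 = (-1.000000, -1.750000, 0.000000, 0.000000)
  Y <- Y + (h/6)(k1 + 2k2 + 2k3 + k4): u = 0.3000, v = -0.6000, du/dtau = -1.0000, dv/dtau = -1.7500
step 2:
  k1: at (u, v) = (0.300000, -0.600000), (du/dtau, dv/dtau) = (-1.000000, -1.750000); Gamma_uuu = 0.000000, Gamma_uuv = 0.000000, Gamma_uvv = 0.000000, Gamma_vuu = 0.000000, Gamma_vuv = 0.000000, Gamma_vvv = 0.000000; k1 = (-1.000000, -1.750000, 0.000000, 0.000000)
  k2: at (u, v) = (0.200000, -0.775000), (du/dtau, dv/dtau) = (-1.000000, -1.750000); Gamma_uuu = 0.000000, Gamma_uuv = 0.000000, Gamma_uvv = 0.000000, Gamma_vuu = 0.000000, Gamma_vuv = 0.000000, Gamma_vvv = 0.000000; k2 = (-1.000000, -1.750000, 0.000000, 0.000000)
  k3: at (u, v) = (0.200000, -0.775000), (du/dtau, dv/dtau) = (-1.000000, -1.750000); Gamma_uuu = 0.000000, Gamma_uuv = 0.000000, Gamma_uvv = 0.000000, Gamma_vuu = 0.000000, Gamma_vuv = 0.000000, Gamma_vvv = 0.000000; k3 = (-1.000000, -1.750000, 0.000000, 0.000000)
  k4: at (u, v) = (0.100000, -0.950000), (du/dtau, dv/dtau) = (-1.000000, -1.750000); Gamma_uuu = 0.000000, Gamma_uuv = 0.000000, Gamma_uvv = 0.000000, Gamma_vuu = 0.000000, Gamma_vuv = 0.000000, Gamma_vvv = 0.000000; k4 = (-1.000000, -1.750000, 0.000000, 0.000000)
  Y <- Y + (h/6)(k1 + 2k2 + 2k3 + k4): u = 0.1000, v = -0.9500, du/dtau = -1.0000, dv/dtau = -1.7500
step 3:
  k1: at (u, v) = (0.100000, -0.950000), (du/dtau, dv/dtau) = (-1.000000, -1.750000); Gamma_uuu = 0.000000, Gamma_uuv = 0.000000, Gamma_uvv = 0.000000, Gamma_vuu = 0.000000, Gamma_vuv = 0.000000, Gamma_vvv = 0.000000; k1 = (-1.000000, -1.750000, 0.000000, 0.000000)
  k2: at (u, v) = (0.000000, -1.125000), (du/dtau, dv/dtau) = (-1.000000, -1.750000); Gamma_uuu = 0.000000, Gamma_uuv = 0.000000, Gamma_uvv = 0.000000, Gamma_vuu = 0.000000, Gamma_vuv = 0.000000, Gamma_vvv = 0.000000; k2 = (-1.000000, -1.750000, 0.000000, 0.000000)
  k3: at (u, v) = (0.000000, -1.125000), (du/dtau, dv/dtau) = (-1.000000, -1.750000); Gamma_uuu = 0.000000, Gamma_uuv = 0.000000, Gamma_uvv = 0.000000, Gamma_vuu = 0.000000, Gamma_vuv = 0.000000, Gamma_vvv = 0.000000; k3 = (-1.000000, -1.750000, 0.000000, 0.000000)
  k4: at (u, v) = (-0.100000, -1.300000), (du/dtau, dv/dtau) = (-1.000000, -1.750000); Gamma_uuu = 0.000000, Gamma_uuv = 0.000000, Gamma_uvv = 0.000000, Gamma_vuu = 0.000000, Gamma_vuv = 0.000000, Gamma_vvv = 0.000000; k4 = (-1.000000, -1.750000, 0.000000, 0.000000)
  Y <- Y + (h/6)(k1 + 2k2 + 2k3 + k4): u = -0.1000, v = -1.3000, du/dtau = -1.0000, dv/dtau = -1.7500
step 4:
  k1: at (u, v) = (-0.100000, -1.300000), (du/dtau, dv/dtau) = (-1.000000, -1.750000); Gamma_uuu = 0.000000, Gamma_uuv = 0.000000, Gamma_uvv = 0.000000, Gamma_vuu = 0.000000, Gamma_vuv = 0.000000, Gamma_vvv = 0.000000; k1 = (-1.000000, -1.750000, 0.000000, 0.000000)
  k2: at (u, v) = (-0.200000, -1.475000), (du/dtau, dv/dtau) = (-1.000000, -1.750000); Gamma_uuu = 0.000000, Gamma_uuv = 0.000000, Gamma_uvv = 0.000000, Gamma_vuu = 0.000000, Gamma_vuv = 0.000000, Gamma_vvv = 0.000000; k2 = (-1.000000, -1.750000, 0.000000, 0.000000)
  k3: at (u, v) = (-0.200000, -1.475000), (du/dtau, dv/dtau) = (-1.000000, -1.750000); Gamma_uuu = 0.000000, Gamma_uuv = 0.000000, Gamma_uvv = 0.000000, Gamma_vuu = 0.000000, Gamma_vuv = 0.000000, Gamma_vvv = 0.000000; k3 = (-1.000000, -1.750000, 0.000000, 0.000000)
  k4: at (u, v) = (-0.300000, -1.650000), (du/dtau, dv/dtau) = (-1.000000, -1.750000); Gamma_uuu = 0.000000, Gamma_uuv = 0.000000, Gamma_uvv = 0.000000, Gamma_vuu = 0.000000, Gamma_vuv = 0.000000, Gamma_vvv = 0.000000; k4 = (-1.000000, -1.750000, 0.000000, 0.000000)
  Y <- Y + (h/6)(k1 + 2k2 + 2k3 + k4): u = -0.3000, v = -1.6500, du/dtau = -1.0000, dv/dtau = -1.7500

Answer: u = -0.3000, v = -1.6500, du/dtau = -1.0000, dv/dtau = -1.7500


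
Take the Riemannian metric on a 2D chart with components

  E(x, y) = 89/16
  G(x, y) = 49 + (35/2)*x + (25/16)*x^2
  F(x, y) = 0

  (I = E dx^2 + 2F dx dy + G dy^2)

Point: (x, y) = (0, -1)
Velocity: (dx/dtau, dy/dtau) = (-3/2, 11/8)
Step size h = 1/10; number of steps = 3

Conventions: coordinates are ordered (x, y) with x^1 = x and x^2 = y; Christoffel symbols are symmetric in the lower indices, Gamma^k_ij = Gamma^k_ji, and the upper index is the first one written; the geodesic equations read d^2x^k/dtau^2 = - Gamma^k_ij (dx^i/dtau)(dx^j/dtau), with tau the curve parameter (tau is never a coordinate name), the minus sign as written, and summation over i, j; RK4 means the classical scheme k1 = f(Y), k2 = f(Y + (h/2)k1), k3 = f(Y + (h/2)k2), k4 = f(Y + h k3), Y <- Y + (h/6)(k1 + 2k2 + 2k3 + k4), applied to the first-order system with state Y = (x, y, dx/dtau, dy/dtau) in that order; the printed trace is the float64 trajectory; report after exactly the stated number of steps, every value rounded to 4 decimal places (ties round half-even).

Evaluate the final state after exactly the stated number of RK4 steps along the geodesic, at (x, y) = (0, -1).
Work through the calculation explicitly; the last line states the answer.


f(Y) = (dx/dtau, dy/dtau, -Gamma^x_ij Y'^i Y'^j, -Gamma^y_ij Y'^i Y'^j) with the Gammas evaluated at the stage position; h = 0.100000; intermediate values shown to 6 dp
step 0: x = 0.0000, y = -1.0000, dx/dtau = -1.5000, dy/dtau = 1.3750
step 1:
  k1: at (x, y) = (0.000000, -1.000000), (dx/dtau, dy/dtau) = (-1.500000, 1.375000); Gamma_xxx = 0.000000, Gamma_xxy = 0.000000, Gamma_xyy = -1.573034, Gamma_yxx = 0.000000, Gamma_yxy = 0.178571, Gamma_yyy = 0.000000; k1 = (-1.500000, 1.375000, 2.974017, 0.736607)
  k2: at (x, y) = (-0.075000, -0.931250), (dx/dtau, dy/dtau) = (-1.351299, 1.411830); Gamma_xxx = 0.000000, Gamma_xxy = 0.000000, Gamma_xyy = -1.551966, Gamma_yxx = 0.000000, Gamma_yxy = 0.180995, Gamma_yyy = 0.000000; k2 = (-1.351299, 1.411830, 3.093480, 0.690608)
  k3: at (x, y) = (-0.067565, -0.929408), (dx/dtau, dy/dtau) = (-1.345326, 1.409530); Gamma_xxx = 0.000000, Gamma_xxy = 0.000000, Gamma_xyy = -1.554055, Gamma_yxx = 0.000000, Gamma_yxy = 0.180752, Gamma_yyy = 0.000000; k3 = (-1.345326, 1.409530, 3.087559, 0.685513)
  k4: at (x, y) = (-0.134533, -0.859047), (dx/dtau, dy/dtau) = (-1.191244, 1.443551); Gamma_xxx = 0.000000, Gamma_xxy = 0.000000, Gamma_xyy = -1.535244, Gamma_yxx = 0.000000, Gamma_yxy = 0.182967, Gamma_yyy = 0.000000; k4 = (-1.191244, 1.443551, 3.199203, 0.629268)
  Y <- Y + (h/6)(k1 + 2k2 + 2k3 + k4): x = -0.1347, y = -0.8590, dx/dtau = -1.1911, dy/dtau = 1.4436
step 2:
  k1: at (x, y) = (-0.134742, -0.858979), (dx/dtau, dy/dtau) = (-1.191078, 1.443635); Gamma_xxx = 0.000000, Gamma_xxy = 0.000000, Gamma_xyy = -1.535185, Gamma_yxx = 0.000000, Gamma_yxy = 0.182974, Gamma_yyy = 0.000000; k1 = (-1.191078, 1.443635, 3.199453, 0.629241)
  k2: at (x, y) = (-0.194295, -0.786797), (dx/dtau, dy/dtau) = (-1.031106, 1.475097); Gamma_xxx = 0.000000, Gamma_xxy = 0.000000, Gamma_xyy = -1.518456, Gamma_yxx = 0.000000, Gamma_yxy = 0.184990, Gamma_yyy = 0.000000; k2 = (-1.031106, 1.475097, 3.304028, 0.562732)
  k3: at (x, y) = (-0.186297, -0.785224), (dx/dtau, dy/dtau) = (-1.025877, 1.471772); Gamma_xxx = 0.000000, Gamma_xxy = 0.000000, Gamma_xyy = -1.520703, Gamma_yxx = 0.000000, Gamma_yxy = 0.184716, Gamma_yyy = 0.000000; k3 = (-1.025877, 1.471772, 3.294014, 0.557791)
  k4: at (x, y) = (-0.237329, -0.711802), (dx/dtau, dy/dtau) = (-0.861677, 1.499414); Gamma_xxx = 0.000000, Gamma_xxy = 0.000000, Gamma_xyy = -1.506368, Gamma_yxx = 0.000000, Gamma_yxy = 0.186474, Gamma_yyy = 0.000000; k4 = (-0.861677, 1.499414, 3.386682, 0.481854)
  Y <- Y + (h/6)(k1 + 2k2 + 2k3 + k4): x = -0.2375, y = -0.7117, dx/dtau = -0.8614, dy/dtau = 1.4995
step 3:
  k1: at (x, y) = (-0.237520, -0.711699), (dx/dtau, dy/dtau) = (-0.861375, 1.499504); Gamma_xxx = 0.000000, Gamma_xxy = 0.000000, Gamma_xyy = -1.506315, Gamma_yxx = 0.000000, Gamma_yxy = 0.186481, Gamma_yyy = 0.000000; k1 = (-0.861375, 1.499504, 3.386968, 0.481731)
  k2: at (x, y) = (-0.280589, -0.636724), (dx/dtau, dy/dtau) = (-0.692026, 1.523591); Gamma_xxx = 0.000000, Gamma_xxy = 0.000000, Gamma_xyy = -1.494217, Gamma_yxx = 0.000000, Gamma_yxy = 0.187991, Gamma_yyy = 0.000000; k2 = (-0.692026, 1.523591, 3.468568, 0.396422)
  k3: at (x, y) = (-0.272122, -0.635519), (dx/dtau, dy/dtau) = (-0.687946, 1.519325); Gamma_xxx = 0.000000, Gamma_xxy = 0.000000, Gamma_xyy = -1.496595, Gamma_yxx = 0.000000, Gamma_yxy = 0.187692, Gamma_yyy = 0.000000; k3 = (-0.687946, 1.519325, 3.454665, 0.392357)
  k4: at (x, y) = (-0.306315, -0.559766), (dx/dtau, dy/dtau) = (-0.515908, 1.538740); Gamma_xxx = 0.000000, Gamma_xxy = 0.000000, Gamma_xyy = -1.486990, Gamma_yxx = 0.000000, Gamma_yxy = 0.188904, Gamma_yyy = 0.000000; k4 = (-0.515908, 1.538740, 3.520777, 0.299923)
  Y <- Y + (h/6)(k1 + 2k2 + 2k3 + k4): x = -0.3065, y = -0.5596, dx/dtau = -0.5155, dy/dtau = 1.5388

Answer: x = -0.3065, y = -0.5596, dx/dtau = -0.5155, dy/dtau = 1.5388


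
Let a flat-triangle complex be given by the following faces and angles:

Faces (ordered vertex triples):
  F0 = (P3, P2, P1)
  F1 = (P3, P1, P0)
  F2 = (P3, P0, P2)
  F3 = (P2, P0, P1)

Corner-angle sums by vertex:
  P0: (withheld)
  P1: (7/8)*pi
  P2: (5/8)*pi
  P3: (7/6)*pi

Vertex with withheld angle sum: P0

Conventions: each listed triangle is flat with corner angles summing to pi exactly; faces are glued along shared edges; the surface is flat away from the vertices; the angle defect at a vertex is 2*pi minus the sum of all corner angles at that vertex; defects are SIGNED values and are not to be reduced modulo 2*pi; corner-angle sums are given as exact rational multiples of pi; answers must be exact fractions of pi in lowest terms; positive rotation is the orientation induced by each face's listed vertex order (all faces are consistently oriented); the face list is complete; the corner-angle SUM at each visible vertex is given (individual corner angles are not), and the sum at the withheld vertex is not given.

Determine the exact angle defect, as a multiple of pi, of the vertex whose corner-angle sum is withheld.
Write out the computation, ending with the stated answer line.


V = 4, E = 6, F = 4; chi = V - E + F = 2
Gauss-Bonnet: total defect = 2*pi*chi = 4*pi; visible defects sum to (10/3)*pi

Answer: defect(P0) = (2/3)*pi


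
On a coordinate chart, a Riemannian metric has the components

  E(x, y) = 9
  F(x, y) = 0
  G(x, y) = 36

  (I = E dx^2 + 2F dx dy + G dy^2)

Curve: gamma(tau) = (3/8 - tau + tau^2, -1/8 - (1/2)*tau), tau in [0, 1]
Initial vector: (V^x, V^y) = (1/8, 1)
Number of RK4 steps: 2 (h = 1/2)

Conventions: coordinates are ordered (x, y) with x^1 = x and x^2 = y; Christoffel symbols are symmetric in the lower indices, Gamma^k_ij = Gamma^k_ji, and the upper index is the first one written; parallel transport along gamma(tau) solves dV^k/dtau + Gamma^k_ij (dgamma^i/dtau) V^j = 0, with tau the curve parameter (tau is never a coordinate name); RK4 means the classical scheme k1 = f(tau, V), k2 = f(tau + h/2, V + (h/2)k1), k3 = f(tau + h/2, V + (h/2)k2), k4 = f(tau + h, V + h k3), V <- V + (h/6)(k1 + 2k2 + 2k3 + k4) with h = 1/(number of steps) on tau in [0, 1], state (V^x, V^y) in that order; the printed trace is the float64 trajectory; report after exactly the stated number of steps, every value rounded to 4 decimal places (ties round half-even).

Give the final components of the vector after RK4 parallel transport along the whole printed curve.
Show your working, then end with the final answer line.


gamma'(tau) = (-1 + 2*tau, -1/2); f(tau, V)^k = -Gamma^k_ij(gamma(tau)) gamma'^i(tau) V^j; h = 1/2; intermediate values shown to 6 dp
curve data and Christoffel symbols at the stage parameters:
  tau = 0.000000: gamma = (0.375000, -0.125000), gamma' = (-1.000000, -0.500000); Gamma_xxx = 0.000000, Gamma_xxy = 0.000000, Gamma_xyy = 0.000000, Gamma_yxx = 0.000000, Gamma_yxy = 0.000000, Gamma_yyy = 0.000000
  tau = 0.250000: gamma = (0.187500, -0.250000), gamma' = (-0.500000, -0.500000); Gamma_xxx = 0.000000, Gamma_xxy = 0.000000, Gamma_xyy = 0.000000, Gamma_yxx = 0.000000, Gamma_yxy = 0.000000, Gamma_yyy = 0.000000
  tau = 0.500000: gamma = (0.125000, -0.375000), gamma' = (0.000000, -0.500000); Gamma_xxx = 0.000000, Gamma_xxy = 0.000000, Gamma_xyy = 0.000000, Gamma_yxx = 0.000000, Gamma_yxy = 0.000000, Gamma_yyy = 0.000000
  tau = 0.750000: gamma = (0.187500, -0.500000), gamma' = (0.500000, -0.500000); Gamma_xxx = 0.000000, Gamma_xxy = 0.000000, Gamma_xyy = 0.000000, Gamma_yxx = 0.000000, Gamma_yxy = 0.000000, Gamma_yyy = 0.000000
  tau = 1.000000: gamma = (0.375000, -0.625000), gamma' = (1.000000, -0.500000); Gamma_xxx = 0.000000, Gamma_xxy = 0.000000, Gamma_xyy = 0.000000, Gamma_yxx = 0.000000, Gamma_yxy = 0.000000, Gamma_yyy = 0.000000
step 0: V^x = 0.1250, V^y = 1.0000
step 1: k1 = (0.000000, 0.000000), k2 = (0.000000, 0.000000), k3 = (0.000000, 0.000000), k4 = (0.000000, 0.000000); V <- V + (h/6)(k1 + 2k2 + 2k3 + k4): V^x = 0.1250, V^y = 1.0000
step 2: k1 = (0.000000, 0.000000), k2 = (0.000000, 0.000000), k3 = (0.000000, 0.000000), k4 = (0.000000, 0.000000); V <- V + (h/6)(k1 + 2k2 + 2k3 + k4): V^x = 0.1250, V^y = 1.0000

Answer: V^x = 0.1250, V^y = 1.0000


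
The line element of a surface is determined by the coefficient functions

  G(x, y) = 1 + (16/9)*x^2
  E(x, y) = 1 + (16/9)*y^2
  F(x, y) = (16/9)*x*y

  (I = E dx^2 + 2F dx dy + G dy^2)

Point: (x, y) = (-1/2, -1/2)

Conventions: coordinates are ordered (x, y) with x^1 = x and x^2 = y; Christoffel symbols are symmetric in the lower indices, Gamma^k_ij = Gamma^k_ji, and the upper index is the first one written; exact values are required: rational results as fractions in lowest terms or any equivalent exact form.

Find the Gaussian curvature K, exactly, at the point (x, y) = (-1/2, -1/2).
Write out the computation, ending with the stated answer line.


E = 13/9, F = 4/9, G = 13/9, EG - F^2 = 17/9 at the point
E_x = 0, E_y = -16/9, F_x = -8/9, F_y = -8/9, G_x = -16/9, G_y = 0
E_yy = 32/9, F_xy = 16/9, G_xx = 32/9
K follows from Brioschi's formula, (det M1 - det M2)/(EG - F^2)^2.
M1 = [[-E_yy/2 + F_xy - G_xx/2, E_x/2, F_x - E_y/2], [F_y - G_x/2, E, F], [G_y/2, F, G]] = [[-16/9, 0, 0], [0, 13/9, 4/9], [0, 4/9, 13/9]]; det M1 = -272/81
M2 = [[0, E_y/2, G_x/2], [E_y/2, E, F], [G_x/2, F, G]] = [[0, -8/9, -8/9], [-8/9, 13/9, 4/9], [-8/9, 4/9, 13/9]]; det M2 = -128/81
det M1 - det M2 = -16/9; K = -16/9 / (17/9)^2 = -144/289

Answer: K = -144/289


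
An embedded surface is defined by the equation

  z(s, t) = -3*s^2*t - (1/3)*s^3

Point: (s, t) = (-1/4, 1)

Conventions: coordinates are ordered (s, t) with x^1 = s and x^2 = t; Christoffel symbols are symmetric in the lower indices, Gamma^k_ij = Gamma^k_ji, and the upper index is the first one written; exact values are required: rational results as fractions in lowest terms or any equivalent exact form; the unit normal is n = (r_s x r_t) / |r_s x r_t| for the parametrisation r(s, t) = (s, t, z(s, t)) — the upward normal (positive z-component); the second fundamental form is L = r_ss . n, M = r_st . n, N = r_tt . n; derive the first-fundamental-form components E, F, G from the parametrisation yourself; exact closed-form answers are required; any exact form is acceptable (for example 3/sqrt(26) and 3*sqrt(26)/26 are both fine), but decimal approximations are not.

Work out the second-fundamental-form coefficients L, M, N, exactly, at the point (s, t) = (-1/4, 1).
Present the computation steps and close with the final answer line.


z_s = 23/16, z_t = -3/16, z_ss = -11/2, z_st = 3/2, z_tt = 0
E = 785/256, F = -69/256, G = 265/256; answer radicand W^2 = 397/128
unnormalised second-form numerators: l = -11/2, m = 3/2, n = 0; L = l/sqrt(397/128), and similarly M = m/sqrt(W^2), N = n/sqrt(W^2)

Answer: L = -44*sqrt(794)/397, M = 12*sqrt(794)/397, N = 0


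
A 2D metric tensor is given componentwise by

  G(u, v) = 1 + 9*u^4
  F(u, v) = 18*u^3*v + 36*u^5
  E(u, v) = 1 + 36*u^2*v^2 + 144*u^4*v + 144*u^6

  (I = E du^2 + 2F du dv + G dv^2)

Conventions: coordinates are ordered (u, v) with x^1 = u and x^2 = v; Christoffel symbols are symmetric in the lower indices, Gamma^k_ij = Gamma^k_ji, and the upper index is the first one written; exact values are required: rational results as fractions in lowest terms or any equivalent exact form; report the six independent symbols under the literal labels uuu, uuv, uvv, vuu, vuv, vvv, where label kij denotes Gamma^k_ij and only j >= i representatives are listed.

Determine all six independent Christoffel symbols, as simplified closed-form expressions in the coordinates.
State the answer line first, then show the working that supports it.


Answer: Gamma_uuu = (432*u^5 + 288*u^3*v + 36*u*v^2)/(144*u^6 + 144*u^4*v + 9*u^4 + 36*u^2*v^2 + 1), Gamma_uuv = (72*u^4 + 36*u^2*v)/(144*u^6 + 144*u^4*v + 9*u^4 + 36*u^2*v^2 + 1), Gamma_uvv = 0, Gamma_vuu = (108*u^4 + 18*u^2*v)/(144*u^6 + 144*u^4*v + 9*u^4 + 36*u^2*v^2 + 1), Gamma_vuv = 18*u^3/(144*u^6 + 144*u^4*v + 9*u^4 + 36*u^2*v^2 + 1), Gamma_vvv = 0

E = 1 + 36*u^2*v^2 + 144*u^4*v + 144*u^6; F = 18*u^3*v + 36*u^5; G = 1 + 9*u^4
Gamma^k_ij = (1/2) g^{kl} (d_i g_jl + d_j g_il - d_l g_ij), with g^inv = (1/(EG-F^2)) [[G, -F], [-F, E]]
first partials: E_u = 72*u*v^2 + 576*u^3*v + 864*u^5, E_v = 72*u^2*v + 144*u^4, F_u = 54*u^2*v + 180*u^4, F_v = 18*u^3, G_u = 36*u^3, G_v = 0
D = EG - F^2 = 1 + 36*u^2*v^2 + 9*u^4 + 144*u^4*v + 144*u^6
expanded: Gamma^u_uu = (G E_u - 2F F_u + F E_v)/(2D), Gamma^u_uv = (G E_v - F G_u)/(2D), Gamma^u_vv = (2G F_v - G G_u - F G_v)/(2D), Gamma^v_uu = (2E F_u - E E_v - F E_u)/(2D), Gamma^v_uv = (E G_u - F E_v)/(2D), Gamma^v_vv = (E G_v - 2F F_v + F G_u)/(2D); substitute and cancel common factors


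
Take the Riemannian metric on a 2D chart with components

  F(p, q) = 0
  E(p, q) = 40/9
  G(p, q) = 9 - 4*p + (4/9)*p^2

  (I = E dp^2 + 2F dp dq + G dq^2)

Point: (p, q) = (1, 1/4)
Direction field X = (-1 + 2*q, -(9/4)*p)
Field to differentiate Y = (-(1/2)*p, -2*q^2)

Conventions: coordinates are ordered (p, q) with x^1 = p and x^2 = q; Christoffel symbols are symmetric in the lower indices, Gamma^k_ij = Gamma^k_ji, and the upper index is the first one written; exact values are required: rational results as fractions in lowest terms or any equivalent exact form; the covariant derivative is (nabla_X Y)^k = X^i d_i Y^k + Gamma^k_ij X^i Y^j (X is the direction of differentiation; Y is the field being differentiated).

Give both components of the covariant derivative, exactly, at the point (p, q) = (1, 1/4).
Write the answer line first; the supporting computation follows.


Answer: (nabla_X Y)^p = 223/640, (nabla_X Y)^q = 107/56

E = 40/9, F = 0, G = 49/9 at the point
E_p = 0, E_q = 0, F_p = 0, F_q = 0, G_p = -28/9, G_q = 0
EG - F^2 = 1960/81;  g^inv = (81/1960) * [[49/9, 0], [0, 40/9]]
first-kind symbols [ij,l] = (1/2)(d_i g_jl + d_j g_il - d_l g_ij): [pp,p] = E_p/2 = 0, [pp,q] = F_p - E_q/2 = 0, [pq,p] = E_q/2 = 0, [pq,q] = G_p/2 = -14/9, [qq,p] = F_q - G_p/2 = 14/9, [qq,q] = G_q/2 = 0
Gamma^p_ij = (G*[ij,p] - F*[ij,q])/(EG - F^2), Gamma^q_ij = (E*[ij,q] - F*[ij,p])/(EG - F^2)
Gamma_ppp = 0, Gamma_ppq = 0, Gamma_pqq = 7/20, Gamma_qpp = 0, Gamma_qpq = -2/7, Gamma_qqq = 0
X = (-1/2, -9/4), Y = (-1/2, -1/8) at the point


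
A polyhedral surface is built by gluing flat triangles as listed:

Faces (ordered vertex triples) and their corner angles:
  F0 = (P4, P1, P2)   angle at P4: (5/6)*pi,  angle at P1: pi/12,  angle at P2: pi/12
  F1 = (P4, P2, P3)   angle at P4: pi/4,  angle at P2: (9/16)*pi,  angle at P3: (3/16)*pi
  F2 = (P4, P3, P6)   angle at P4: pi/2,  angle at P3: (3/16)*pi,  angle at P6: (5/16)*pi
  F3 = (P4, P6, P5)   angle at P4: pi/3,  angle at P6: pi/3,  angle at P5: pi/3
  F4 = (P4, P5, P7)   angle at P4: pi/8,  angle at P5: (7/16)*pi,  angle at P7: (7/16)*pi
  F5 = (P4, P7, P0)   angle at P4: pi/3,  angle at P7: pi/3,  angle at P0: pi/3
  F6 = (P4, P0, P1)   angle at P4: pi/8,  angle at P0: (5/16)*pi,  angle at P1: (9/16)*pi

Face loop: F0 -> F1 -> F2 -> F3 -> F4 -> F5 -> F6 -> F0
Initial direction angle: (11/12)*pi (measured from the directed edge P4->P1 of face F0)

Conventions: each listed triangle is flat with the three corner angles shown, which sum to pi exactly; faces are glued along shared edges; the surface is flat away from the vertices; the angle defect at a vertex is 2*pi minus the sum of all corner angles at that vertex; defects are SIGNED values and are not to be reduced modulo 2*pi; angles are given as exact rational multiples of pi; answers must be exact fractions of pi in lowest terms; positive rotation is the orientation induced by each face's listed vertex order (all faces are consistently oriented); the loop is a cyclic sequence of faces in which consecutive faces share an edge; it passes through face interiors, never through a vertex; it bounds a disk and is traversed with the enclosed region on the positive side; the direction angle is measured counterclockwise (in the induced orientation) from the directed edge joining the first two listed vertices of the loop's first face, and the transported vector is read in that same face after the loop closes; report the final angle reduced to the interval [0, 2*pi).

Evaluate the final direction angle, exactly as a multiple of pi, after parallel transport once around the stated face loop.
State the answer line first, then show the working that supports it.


Answer: final direction angle = (5/12)*pi

enclosed vertex P4: corner angles sum to (5/2)*pi, defect = 2*pi - (5/2)*pi = -pi/2
holonomy = initial angle + sum of enclosed defects (mod 2*pi), positive in the induced orientation
final angle = (11/12)*pi - pi/2 = (5/12)*pi (mod 2*pi)


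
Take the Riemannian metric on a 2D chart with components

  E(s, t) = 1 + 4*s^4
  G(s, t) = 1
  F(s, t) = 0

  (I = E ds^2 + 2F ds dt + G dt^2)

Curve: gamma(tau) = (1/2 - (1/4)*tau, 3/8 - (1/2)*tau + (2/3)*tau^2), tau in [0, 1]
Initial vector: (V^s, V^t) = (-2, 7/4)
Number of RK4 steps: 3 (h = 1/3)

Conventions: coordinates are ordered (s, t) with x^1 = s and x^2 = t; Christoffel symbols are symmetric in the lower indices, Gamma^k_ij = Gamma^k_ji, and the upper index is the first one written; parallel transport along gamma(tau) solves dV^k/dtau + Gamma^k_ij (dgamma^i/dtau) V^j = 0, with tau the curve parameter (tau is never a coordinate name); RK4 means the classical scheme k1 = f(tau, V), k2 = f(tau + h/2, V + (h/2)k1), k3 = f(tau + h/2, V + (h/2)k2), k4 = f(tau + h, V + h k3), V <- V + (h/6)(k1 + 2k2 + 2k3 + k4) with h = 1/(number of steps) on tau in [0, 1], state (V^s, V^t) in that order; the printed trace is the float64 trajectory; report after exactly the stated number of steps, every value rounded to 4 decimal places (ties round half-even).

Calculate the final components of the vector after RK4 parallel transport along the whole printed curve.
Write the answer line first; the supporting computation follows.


Answer: V^s = -2.2188, V^t = 1.7500

gamma'(tau) = (-1/4, -1/2 + (4/3)*tau); f(tau, V)^k = -Gamma^k_ij(gamma(tau)) gamma'^i(tau) V^j; h = 1/3; intermediate values shown to 6 dp
curve data and Christoffel symbols at the stage parameters:
  tau = 0.000000: gamma = (0.500000, 0.375000), gamma' = (-0.250000, -0.500000); Gamma_sss = 0.800000, Gamma_sst = 0.000000, Gamma_stt = 0.000000, Gamma_tss = 0.000000, Gamma_tst = 0.000000, Gamma_ttt = 0.000000
  tau = 0.166667: gamma = (0.458333, 0.310185), gamma' = (-0.250000, -0.277778); Gamma_sss = 0.654691, Gamma_sst = 0.000000, Gamma_stt = 0.000000, Gamma_tss = 0.000000, Gamma_tst = 0.000000, Gamma_ttt = 0.000000
  tau = 0.333333: gamma = (0.416667, 0.282407), gamma' = (-0.250000, -0.055556); Gamma_sss = 0.516440, Gamma_sst = 0.000000, Gamma_stt = 0.000000, Gamma_tss = 0.000000, Gamma_tst = 0.000000, Gamma_ttt = 0.000000
  tau = 0.500000: gamma = (0.375000, 0.291667), gamma' = (-0.250000, 0.166667); Gamma_sss = 0.390950, Gamma_sst = 0.000000, Gamma_stt = 0.000000, Gamma_tss = 0.000000, Gamma_tst = 0.000000, Gamma_ttt = 0.000000
  tau = 0.666667: gamma = (0.333333, 0.337963), gamma' = (-0.250000, 0.388889); Gamma_sss = 0.282353, Gamma_sst = 0.000000, Gamma_stt = 0.000000, Gamma_tss = 0.000000, Gamma_tst = 0.000000, Gamma_ttt = 0.000000
  tau = 0.833333: gamma = (0.291667, 0.421296), gamma' = (-0.250000, 0.611111); Gamma_sss = 0.192911, Gamma_sst = 0.000000, Gamma_stt = 0.000000, Gamma_tss = 0.000000, Gamma_tst = 0.000000, Gamma_ttt = 0.000000
  tau = 1.000000: gamma = (0.250000, 0.541667), gamma' = (-0.250000, 0.833333); Gamma_sss = 0.123077, Gamma_sst = 0.000000, Gamma_stt = 0.000000, Gamma_tss = 0.000000, Gamma_tst = 0.000000, Gamma_ttt = 0.000000
step 0: V^s = -2.0000, V^t = 1.7500
step 1: k1 = (-0.400000, 0.000000), k2 = (-0.338257, 0.000000), k3 = (-0.336573, 0.000000), k4 = (-0.272705, 0.000000); V <- V + (h/6)(k1 + 2k2 + 2k3 + k4): V^s = -2.1124, V^t = 1.7500
step 2: k1 = (-0.272726, 0.000000), k2 = (-0.210899, 0.000000), k3 = (-0.209892, 0.000000), k4 = (-0.154046, 0.000000); V <- V + (h/6)(k1 + 2k2 + 2k3 + k4): V^s = -2.1828, V^t = 1.7500
step 3: k1 = (-0.154081, 0.000000), k2 = (-0.106511, 0.000000), k3 = (-0.106129, 0.000000), k4 = (-0.068252, 0.000000); V <- V + (h/6)(k1 + 2k2 + 2k3 + k4): V^s = -2.2188, V^t = 1.7500
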